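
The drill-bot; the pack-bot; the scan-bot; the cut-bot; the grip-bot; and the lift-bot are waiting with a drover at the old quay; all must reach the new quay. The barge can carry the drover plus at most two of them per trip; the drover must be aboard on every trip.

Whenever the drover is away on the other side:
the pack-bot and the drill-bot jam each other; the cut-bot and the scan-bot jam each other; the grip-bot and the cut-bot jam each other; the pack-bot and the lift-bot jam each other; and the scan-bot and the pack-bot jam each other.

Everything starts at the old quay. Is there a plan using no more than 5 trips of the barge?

No

Counting alone: the drover can take at most 2 across per trip to the new quay, so moving all 6 needs at least 3 loaded trips out, with a return between consecutive ones — at least 5 crossings.
The safety rule pushes this higher. Following every safe sequence of crossings, the most of the 6 that can be at the new quay as the barge arrives there on crossing 5 is 5 — never all 6.
So the move cannot be finished within 5 crossings. (The shortest complete plan takes 7:)
1. Drover goes to the new quay with the cut-bot and the pack-bot.
2. Drover goes back to the old quay alone.
3. Drover goes to the new quay with the drill-bot and the scan-bot.
4. Drover goes back to the old quay with the cut-bot and the pack-bot.
5. Drover goes to the new quay with the grip-bot and the lift-bot.
6. Drover goes back to the old quay alone.
7. Drover goes to the new quay with the cut-bot and the pack-bot.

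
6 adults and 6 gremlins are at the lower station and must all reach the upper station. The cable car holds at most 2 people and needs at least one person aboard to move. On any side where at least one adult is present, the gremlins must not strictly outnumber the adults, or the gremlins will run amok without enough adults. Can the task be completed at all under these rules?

Following every safe sequence of crossings from the start, the most of the 12 that can be at the upper station as the cable car arrives there on crossings 1, 3, 5, 7, 9 is 2, 3, 4, 5, 6 respectively; the best ever achieved is 6 of 12.
From crossing 11 on, no configuration arises that was not already reachable earlier: only 15 distinct safe configurations (who is on which side, and where the cable car is) can ever be reached, none of them has everyone across, and every continuation just revisits them. They are: 0 adults + 0 gremlins across (cable car back at the start); 0 adults + 1 gremlin across (cable car there); 0 adults + 1 gremlin across (cable car back at the start); 0 adults + 2 gremlins across (cable car there); 0 adults + 2 gremlins across (cable car back at the start); 0 adults + 3 gremlins across (cable car there); 0 adults + 3 gremlins across (cable car back at the start); 0 adults + 4 gremlins across (cable car there); 0 adults + 4 gremlins across (cable car back at the start); 0 adults + 5 gremlins across (cable car there); 0 adults + 5 gremlins across (cable car back at the start); 0 adults + 6 gremlins across (cable car there); 1 adult + 1 gremlin across (cable car there); 1 adult + 1 gremlin across (cable car back at the start); 2 adults + 2 gremlins across (cable car there). So no valid plan exists.

No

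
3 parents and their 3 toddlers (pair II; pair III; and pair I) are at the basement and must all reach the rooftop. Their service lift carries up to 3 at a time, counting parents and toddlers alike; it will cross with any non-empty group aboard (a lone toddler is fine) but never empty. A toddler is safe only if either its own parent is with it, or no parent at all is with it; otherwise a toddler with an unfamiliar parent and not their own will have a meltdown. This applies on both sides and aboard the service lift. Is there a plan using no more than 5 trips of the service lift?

Yes

Yes — this plan uses 5 crossings (≤ 5):
1. parent II and toddler II cross → the rooftop.
2. parent II crosses ← the basement.
3. parent I, parent II, and parent III cross → the rooftop.
4. toddler II crosses ← the basement.
5. toddler I, toddler II, and toddler III cross → the rooftop.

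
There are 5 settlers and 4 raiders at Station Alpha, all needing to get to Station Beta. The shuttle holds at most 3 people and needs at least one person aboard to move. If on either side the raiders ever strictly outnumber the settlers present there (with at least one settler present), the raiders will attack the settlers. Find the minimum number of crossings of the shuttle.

Counting alone: each trip to Station Beta takes at most 3 across and each return brings at least 1 back, so after t trips out (and t−1 returns) at most 3t − (t−1) of the 9 are across; that first reaches 9 at t = 4, so at least 7 crossings are needed.
The plan below uses exactly 7 crossings, so it is optimal:
1. 3 raiders → Station Beta.  (Station Alpha: 5S 1R; Station Beta: 0S 3R)
2. 1 raider ← Station Alpha.  (Station Alpha: 5S 2R; Station Beta: 0S 2R)
3. 3 settlers → Station Beta.  (Station Alpha: 2S 2R; Station Beta: 3S 2R)
4. 1 settler ← Station Alpha.  (Station Alpha: 3S 2R; Station Beta: 2S 2R)
5. 2 settlers and 1 raider → Station Beta.  (Station Alpha: 1S 1R; Station Beta: 4S 3R)
6. 1 settler ← Station Alpha.  (Station Alpha: 2S 1R; Station Beta: 3S 3R)
7. 2 settlers and 1 raider → Station Beta.  (Station Alpha: 0S 0R; Station Beta: 5S 4R)

7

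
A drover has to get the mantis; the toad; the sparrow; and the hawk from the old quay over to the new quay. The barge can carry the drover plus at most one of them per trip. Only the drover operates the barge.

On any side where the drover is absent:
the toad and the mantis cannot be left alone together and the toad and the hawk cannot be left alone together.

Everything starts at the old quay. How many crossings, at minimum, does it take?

9

Counting alone: the drover can take at most 1 across per trip to the new quay, so moving all 4 needs at least 4 loaded trips out, with a return between consecutive ones — at least 7 crossings.
The safety rule pushes this higher. Following every safe sequence of crossings, the most of the 4 that can be at the new quay as the barge arrives there on crossing 7 is 3 — never all 4.
So no plan with fewer than 9 crossings exists, and this one achieves 9:
1. Drover goes to the new quay with the toad.
2. Drover goes back to the old quay alone.
3. Drover goes to the new quay with the mantis.
4. Drover goes back to the old quay with the toad.
5. Drover goes to the new quay with the hawk.
6. Drover goes back to the old quay alone.
7. Drover goes to the new quay with the sparrow.
8. Drover goes back to the old quay alone.
9. Drover goes to the new quay with the toad.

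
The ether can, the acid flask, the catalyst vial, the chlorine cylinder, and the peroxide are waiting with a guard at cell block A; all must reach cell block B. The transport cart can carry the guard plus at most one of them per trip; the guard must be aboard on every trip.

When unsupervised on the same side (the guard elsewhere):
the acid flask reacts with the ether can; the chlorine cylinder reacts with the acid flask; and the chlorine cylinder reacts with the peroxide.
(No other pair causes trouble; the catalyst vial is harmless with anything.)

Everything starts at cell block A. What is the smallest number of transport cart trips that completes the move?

impossible

Whatever the first load, the items left behind include a forbidden pair without the guard. No opening move is safe, so no plan exists.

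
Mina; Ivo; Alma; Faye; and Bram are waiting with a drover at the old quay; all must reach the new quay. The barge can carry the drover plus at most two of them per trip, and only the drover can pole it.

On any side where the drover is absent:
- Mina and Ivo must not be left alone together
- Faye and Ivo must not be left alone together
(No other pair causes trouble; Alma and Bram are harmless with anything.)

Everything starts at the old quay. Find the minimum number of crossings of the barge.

Counting alone: the drover can take at most 2 across per trip to the new quay, so moving all 5 needs at least 3 loaded trips out, with a return between consecutive ones — at least 5 crossings.
The plan below uses exactly 5 crossings, so it is optimal:
1. Drover goes to the new quay with Ivo.
2. Drover goes back to the old quay alone.
3. Drover goes to the new quay with Alma and Bram.
4. Drover goes back to the old quay alone.
5. Drover goes to the new quay with Faye and Mina.

5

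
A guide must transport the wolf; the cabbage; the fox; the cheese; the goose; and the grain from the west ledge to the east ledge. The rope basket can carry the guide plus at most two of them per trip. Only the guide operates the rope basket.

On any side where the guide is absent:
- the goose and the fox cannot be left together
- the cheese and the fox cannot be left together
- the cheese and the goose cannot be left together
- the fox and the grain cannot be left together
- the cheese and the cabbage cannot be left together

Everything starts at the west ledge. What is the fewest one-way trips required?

Counting alone: the guide can take at most 2 across per trip to the east ledge, so moving all 6 needs at least 3 loaded trips out, with a return between consecutive ones — at least 5 crossings.
The safety rule pushes this higher. Following every safe sequence of crossings, the most of the 6 that can be at the east ledge as the rope basket arrives there on crossings 5, 7 is 4, 5 respectively — never all 6.
So no plan with fewer than 9 crossings exists, and this one achieves 9:
1. Guide goes to the east ledge with the cheese and the fox.  [the west ledge: the cabbage, the goose, the grain, the wolf | the east ledge: the cheese, the fox]
2. Guide goes back to the west ledge with the fox.  [the west ledge: the cabbage, the fox, the goose, the grain, the wolf | the east ledge: the cheese]
3. Guide goes to the east ledge with the fox and the wolf.  [the west ledge: the cabbage, the goose, the grain | the east ledge: the cheese, the fox, the wolf]
4. Guide goes back to the west ledge with the fox.  [the west ledge: the cabbage, the fox, the goose, the grain | the east ledge: the cheese, the wolf]
5. Guide goes to the east ledge with the cabbage and the fox.  [the west ledge: the goose, the grain | the east ledge: the cabbage, the cheese, the fox, the wolf]
6. Guide goes back to the west ledge with the cheese.  [the west ledge: the cheese, the goose, the grain | the east ledge: the cabbage, the fox, the wolf]
7. Guide goes to the east ledge with the goose and the grain.  [the west ledge: the cheese | the east ledge: the cabbage, the fox, the goose, the grain, the wolf]
8. Guide goes back to the west ledge with the fox.  [the west ledge: the cheese, the fox | the east ledge: the cabbage, the goose, the grain, the wolf]
9. Guide goes to the east ledge with the cheese and the fox.  [the west ledge: — | the east ledge: the cabbage, the cheese, the fox, the goose, the grain, the wolf]

9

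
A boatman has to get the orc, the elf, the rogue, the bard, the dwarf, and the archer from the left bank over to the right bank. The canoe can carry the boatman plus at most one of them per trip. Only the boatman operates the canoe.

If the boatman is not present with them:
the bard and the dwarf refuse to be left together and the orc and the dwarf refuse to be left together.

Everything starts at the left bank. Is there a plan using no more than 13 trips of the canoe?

Yes — this plan uses 13 crossings (≤ 13):
1. Boatman goes to the right bank with the dwarf.  [the left bank: the archer, the bard, the elf, the orc, the rogue | the right bank: the dwarf]
2. Boatman goes back to the left bank alone.  [the left bank: the archer, the bard, the elf, the orc, the rogue | the right bank: the dwarf]
3. Boatman goes to the right bank with the orc.  [the left bank: the archer, the bard, the elf, the rogue | the right bank: the dwarf, the orc]
4. Boatman goes back to the left bank with the dwarf.  [the left bank: the archer, the bard, the dwarf, the elf, the rogue | the right bank: the orc]
5. Boatman goes to the right bank with the bard.  [the left bank: the archer, the dwarf, the elf, the rogue | the right bank: the bard, the orc]
6. Boatman goes back to the left bank alone.  [the left bank: the archer, the dwarf, the elf, the rogue | the right bank: the bard, the orc]
7. Boatman goes to the right bank with the elf.  [the left bank: the archer, the dwarf, the rogue | the right bank: the bard, the elf, the orc]
8. Boatman goes back to the left bank alone.  [the left bank: the archer, the dwarf, the rogue | the right bank: the bard, the elf, the orc]
9. Boatman goes to the right bank with the rogue.  [the left bank: the archer, the dwarf | the right bank: the bard, the elf, the orc, the rogue]
10. Boatman goes back to the left bank alone.  [the left bank: the archer, the dwarf | the right bank: the bard, the elf, the orc, the rogue]
11. Boatman goes to the right bank with the archer.  [the left bank: the dwarf | the right bank: the archer, the bard, the elf, the orc, the rogue]
12. Boatman goes back to the left bank alone.  [the left bank: the dwarf | the right bank: the archer, the bard, the elf, the orc, the rogue]
13. Boatman goes to the right bank with the dwarf.  [the left bank: — | the right bank: the archer, the bard, the dwarf, the elf, the orc, the rogue]

Yes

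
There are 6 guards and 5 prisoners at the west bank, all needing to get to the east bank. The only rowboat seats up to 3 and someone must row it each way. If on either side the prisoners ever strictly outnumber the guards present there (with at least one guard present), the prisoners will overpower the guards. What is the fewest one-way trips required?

Counting alone: each trip to the east bank takes at most 3 across and each return brings at least 1 back, so after t trips out (and t−1 returns) at most 3t − (t−1) of the 11 are across; that first reaches 11 at t = 5, so at least 9 crossings are needed.
The plan below uses exactly 9 crossings, so it is optimal:
1. 3 prisoners → the east bank.  (the west bank: 6G 2P; the east bank: 0G 3P)
2. 1 prisoner ← the west bank.  (the west bank: 6G 3P; the east bank: 0G 2P)
3. 3 guards → the east bank.  (the west bank: 3G 3P; the east bank: 3G 2P)
4. 1 guard ← the west bank.  (the west bank: 4G 3P; the east bank: 2G 2P)
5. 2 guards and 1 prisoner → the east bank.  (the west bank: 2G 2P; the east bank: 4G 3P)
6. 1 guard ← the west bank.  (the west bank: 3G 2P; the east bank: 3G 3P)
7. 2 guards and 1 prisoner → the east bank.  (the west bank: 1G 1P; the east bank: 5G 4P)
8. 1 guard ← the west bank.  (the west bank: 2G 1P; the east bank: 4G 4P)
9. 2 guards and 1 prisoner → the east bank.  (the west bank: 0G 0P; the east bank: 6G 5P)

9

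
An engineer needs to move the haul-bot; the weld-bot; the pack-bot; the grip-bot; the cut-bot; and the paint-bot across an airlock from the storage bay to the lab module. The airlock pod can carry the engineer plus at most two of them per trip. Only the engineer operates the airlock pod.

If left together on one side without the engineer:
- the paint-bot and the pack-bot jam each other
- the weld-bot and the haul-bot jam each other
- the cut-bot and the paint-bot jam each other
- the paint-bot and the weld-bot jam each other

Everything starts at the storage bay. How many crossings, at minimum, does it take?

7

Counting alone: the engineer can take at most 2 across per trip to the lab module, so moving all 6 needs at least 3 loaded trips out, with a return between consecutive ones — at least 5 crossings.
The safety rule pushes this higher. Following every safe sequence of crossings, the most of the 6 that can be at the lab module as the airlock pod arrives there on crossing 5 is 5 — never all 6.
So no plan with fewer than 7 crossings exists, and this one achieves 7:
1. Engineer goes to the lab module with the haul-bot and the paint-bot.  [the storage bay: the cut-bot, the grip-bot, the pack-bot, the weld-bot | the lab module: the haul-bot, the paint-bot]
2. Engineer goes back to the storage bay alone.  [the storage bay: the cut-bot, the grip-bot, the pack-bot, the weld-bot | the lab module: the haul-bot, the paint-bot]
3. Engineer goes to the lab module with the grip-bot.  [the storage bay: the cut-bot, the pack-bot, the weld-bot | the lab module: the grip-bot, the haul-bot, the paint-bot]
4. Engineer goes back to the storage bay alone.  [the storage bay: the cut-bot, the pack-bot, the weld-bot | the lab module: the grip-bot, the haul-bot, the paint-bot]
5. Engineer goes to the lab module with the cut-bot and the pack-bot.  [the storage bay: the weld-bot | the lab module: the cut-bot, the grip-bot, the haul-bot, the pack-bot, the paint-bot]
6. Engineer goes back to the storage bay with the paint-bot.  [the storage bay: the paint-bot, the weld-bot | the lab module: the cut-bot, the grip-bot, the haul-bot, the pack-bot]
7. Engineer goes to the lab module with the paint-bot and the weld-bot.  [the storage bay: — | the lab module: the cut-bot, the grip-bot, the haul-bot, the pack-bot, the paint-bot, the weld-bot]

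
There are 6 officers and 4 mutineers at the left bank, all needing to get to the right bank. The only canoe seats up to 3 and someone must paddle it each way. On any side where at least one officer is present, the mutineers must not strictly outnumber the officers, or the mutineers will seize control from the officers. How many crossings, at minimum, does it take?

Counting alone: each trip to the right bank takes at most 3 across and each return brings at least 1 back, so after t trips out (and t−1 returns) at most 3t − (t−1) of the 10 are across; that first reaches 10 at t = 5, so at least 9 crossings are needed.
The plan below uses exactly 9 crossings, so it is optimal:
1. 2 mutineers → the right bank.  (the left bank: 6O 2M; the right bank: 0O 2M)
2. 1 mutineer ← the left bank.  (the left bank: 6O 3M; the right bank: 0O 1M)
3. 3 mutineers → the right bank.  (the left bank: 6O 0M; the right bank: 0O 4M)
4. 1 mutineer ← the left bank.  (the left bank: 6O 1M; the right bank: 0O 3M)
5. 3 officers → the right bank.  (the left bank: 3O 1M; the right bank: 3O 3M)
6. 1 mutineer ← the left bank.  (the left bank: 3O 2M; the right bank: 3O 2M)
7. 1 officer and 2 mutineers → the right bank.  (the left bank: 2O 0M; the right bank: 4O 4M)
8. 1 mutineer ← the left bank.  (the left bank: 2O 1M; the right bank: 4O 3M)
9. 2 officers and 1 mutineer → the right bank.  (the left bank: 0O 0M; the right bank: 6O 4M)

9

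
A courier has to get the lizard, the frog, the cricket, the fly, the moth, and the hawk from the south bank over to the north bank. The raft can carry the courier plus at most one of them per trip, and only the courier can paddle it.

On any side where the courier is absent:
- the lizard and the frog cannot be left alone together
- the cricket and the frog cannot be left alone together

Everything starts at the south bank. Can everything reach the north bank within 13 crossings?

Yes

Yes — this plan uses 13 crossings (≤ 13):
1. Courier goes to the north bank with the frog.  [the south bank: the cricket, the fly, the hawk, the lizard, the moth | the north bank: the frog]
2. Courier goes back to the south bank alone.  [the south bank: the cricket, the fly, the hawk, the lizard, the moth | the north bank: the frog]
3. Courier goes to the north bank with the lizard.  [the south bank: the cricket, the fly, the hawk, the moth | the north bank: the frog, the lizard]
4. Courier goes back to the south bank with the frog.  [the south bank: the cricket, the fly, the frog, the hawk, the moth | the north bank: the lizard]
5. Courier goes to the north bank with the cricket.  [the south bank: the fly, the frog, the hawk, the moth | the north bank: the cricket, the lizard]
6. Courier goes back to the south bank alone.  [the south bank: the fly, the frog, the hawk, the moth | the north bank: the cricket, the lizard]
7. Courier goes to the north bank with the fly.  [the south bank: the frog, the hawk, the moth | the north bank: the cricket, the fly, the lizard]
8. Courier goes back to the south bank alone.  [the south bank: the frog, the hawk, the moth | the north bank: the cricket, the fly, the lizard]
9. Courier goes to the north bank with the moth.  [the south bank: the frog, the hawk | the north bank: the cricket, the fly, the lizard, the moth]
10. Courier goes back to the south bank alone.  [the south bank: the frog, the hawk | the north bank: the cricket, the fly, the lizard, the moth]
11. Courier goes to the north bank with the hawk.  [the south bank: the frog | the north bank: the cricket, the fly, the hawk, the lizard, the moth]
12. Courier goes back to the south bank alone.  [the south bank: the frog | the north bank: the cricket, the fly, the hawk, the lizard, the moth]
13. Courier goes to the north bank with the frog.  [the south bank: — | the north bank: the cricket, the fly, the frog, the hawk, the lizard, the moth]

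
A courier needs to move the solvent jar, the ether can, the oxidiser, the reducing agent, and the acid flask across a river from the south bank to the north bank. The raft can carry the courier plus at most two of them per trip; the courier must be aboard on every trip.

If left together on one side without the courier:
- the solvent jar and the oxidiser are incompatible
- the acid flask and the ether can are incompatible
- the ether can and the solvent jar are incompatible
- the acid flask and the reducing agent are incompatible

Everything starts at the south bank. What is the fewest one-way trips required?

7

Counting alone: the courier can take at most 2 across per trip to the north bank, so moving all 5 needs at least 3 loaded trips out, with a return between consecutive ones — at least 5 crossings.
The safety rule pushes this higher. Following every safe sequence of crossings, the most of the 5 that can be at the north bank as the raft arrives there on crossing 5 is 4 — never all 5.
So no plan with fewer than 7 crossings exists, and this one achieves 7:
1. Courier goes to the north bank with the acid flask and the solvent jar.
2. Courier goes back to the south bank alone.
3. Courier goes to the north bank with the ether can.
4. Courier goes back to the south bank with the acid flask and the solvent jar.
5. Courier goes to the north bank with the oxidiser and the reducing agent.
6. Courier goes back to the south bank alone.
7. Courier goes to the north bank with the acid flask and the solvent jar.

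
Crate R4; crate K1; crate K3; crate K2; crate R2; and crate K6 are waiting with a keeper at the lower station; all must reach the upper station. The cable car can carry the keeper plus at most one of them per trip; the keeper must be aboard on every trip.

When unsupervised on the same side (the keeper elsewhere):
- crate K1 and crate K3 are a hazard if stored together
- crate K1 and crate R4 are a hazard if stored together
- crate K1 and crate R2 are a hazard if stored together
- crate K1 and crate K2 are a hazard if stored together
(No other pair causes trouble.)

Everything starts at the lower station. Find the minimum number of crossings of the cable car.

impossible

Following every safe sequence of crossings from the start, the most of the 6 that can be at the upper station as the cable car arrives there on crossings 1, 3, 5 is 1, 2, 3 respectively; the best ever achieved is 3 of 6.
From crossing 7 on, no configuration arises that was not already reachable earlier: only 22 distinct safe configurations (who is on which side, and where the cable car is) can ever be reached, none of them has everyone across, and every continuation just revisits them. So no valid plan exists.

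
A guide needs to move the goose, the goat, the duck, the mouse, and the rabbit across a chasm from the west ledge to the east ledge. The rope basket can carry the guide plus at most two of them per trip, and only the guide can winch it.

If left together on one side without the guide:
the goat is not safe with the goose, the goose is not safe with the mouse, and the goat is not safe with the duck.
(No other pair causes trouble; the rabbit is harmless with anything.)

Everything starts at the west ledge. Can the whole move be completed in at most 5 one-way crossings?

Yes

Yes — this plan uses 5 crossings (≤ 5):
1. Guide goes to the east ledge with the goat and the goose.  [the west ledge: the duck, the mouse, the rabbit | the east ledge: the goat, the goose]
2. Guide goes back to the west ledge with the goose.  [the west ledge: the duck, the goose, the mouse, the rabbit | the east ledge: the goat]
3. Guide goes to the east ledge with the mouse and the rabbit.  [the west ledge: the duck, the goose | the east ledge: the goat, the mouse, the rabbit]
4. Guide goes back to the west ledge alone.  [the west ledge: the duck, the goose | the east ledge: the goat, the mouse, the rabbit]
5. Guide goes to the east ledge with the duck and the goose.  [the west ledge: — | the east ledge: the duck, the goat, the goose, the mouse, the rabbit]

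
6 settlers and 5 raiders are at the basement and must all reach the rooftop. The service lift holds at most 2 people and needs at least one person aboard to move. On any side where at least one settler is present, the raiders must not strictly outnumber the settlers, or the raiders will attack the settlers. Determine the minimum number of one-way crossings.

Counting alone: each trip to the rooftop takes at most 2 across and each return brings at least 1 back, so after t trips out (and t−1 returns) at most 2t − (t−1) of the 11 are across; that first reaches 11 at t = 10, so at least 19 crossings are needed.
The plan below uses exactly 19 crossings, so it is optimal:
1. 2 raiders → the rooftop.  (the basement: 6S 3R; the rooftop: 0S 2R)
2. 1 raider ← the basement.  (the basement: 6S 4R; the rooftop: 0S 1R)
3. 2 raiders → the rooftop.  (the basement: 6S 2R; the rooftop: 0S 3R)
4. 1 raider ← the basement.  (the basement: 6S 3R; the rooftop: 0S 2R)
5. 2 settlers → the rooftop.  (the basement: 4S 3R; the rooftop: 2S 2R)
6. 1 raider ← the basement.  (the basement: 4S 4R; the rooftop: 2S 1R)
7. 1 settler and 1 raider → the rooftop.  (the basement: 3S 3R; the rooftop: 3S 2R)
8. 1 settler ← the basement.  (the basement: 4S 3R; the rooftop: 2S 2R)
9. 1 settler and 1 raider → the rooftop.  (the basement: 3S 2R; the rooftop: 3S 3R)
10. 1 raider ← the basement.  (the basement: 3S 3R; the rooftop: 3S 2R)
11. 1 settler and 1 raider → the rooftop.  (the basement: 2S 2R; the rooftop: 4S 3R)
12. 1 settler ← the basement.  (the basement: 3S 2R; the rooftop: 3S 3R)
13. 1 settler and 1 raider → the rooftop.  (the basement: 2S 1R; the rooftop: 4S 4R)
14. 1 raider ← the basement.  (the basement: 2S 2R; the rooftop: 4S 3R)
15. 1 settler and 1 raider → the rooftop.  (the basement: 1S 1R; the rooftop: 5S 4R)
16. 1 settler ← the basement.  (the basement: 2S 1R; the rooftop: 4S 4R)
17. 1 settler and 1 raider → the rooftop.  (the basement: 1S 0R; the rooftop: 5S 5R)
18. 1 raider ← the basement.  (the basement: 1S 1R; the rooftop: 5S 4R)
19. 1 settler and 1 raider → the rooftop.  (the basement: 0S 0R; the rooftop: 6S 5R)

19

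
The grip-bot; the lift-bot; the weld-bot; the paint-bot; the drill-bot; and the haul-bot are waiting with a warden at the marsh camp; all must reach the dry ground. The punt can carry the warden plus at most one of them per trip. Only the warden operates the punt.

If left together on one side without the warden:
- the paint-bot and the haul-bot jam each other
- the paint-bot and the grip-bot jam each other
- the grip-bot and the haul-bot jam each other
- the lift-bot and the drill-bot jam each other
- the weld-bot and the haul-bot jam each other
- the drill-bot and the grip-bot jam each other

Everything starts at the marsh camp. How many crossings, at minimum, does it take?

Whatever the first load, the items left behind include a forbidden pair without the warden. No opening move is safe, so no plan exists.

impossible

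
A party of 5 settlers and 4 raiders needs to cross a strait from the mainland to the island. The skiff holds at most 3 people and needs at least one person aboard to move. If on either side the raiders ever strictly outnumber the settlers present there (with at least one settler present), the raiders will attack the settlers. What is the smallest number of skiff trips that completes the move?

Counting alone: each trip to the island takes at most 3 across and each return brings at least 1 back, so after t trips out (and t−1 returns) at most 3t − (t−1) of the 9 are across; that first reaches 9 at t = 4, so at least 7 crossings are needed.
The plan below uses exactly 7 crossings, so it is optimal:
1. 3 raiders → the island.  (the mainland: 5S 1R; the island: 0S 3R)
2. 1 raider ← the mainland.  (the mainland: 5S 2R; the island: 0S 2R)
3. 3 settlers → the island.  (the mainland: 2S 2R; the island: 3S 2R)
4. 1 settler ← the mainland.  (the mainland: 3S 2R; the island: 2S 2R)
5. 2 settlers and 1 raider → the island.  (the mainland: 1S 1R; the island: 4S 3R)
6. 1 settler ← the mainland.  (the mainland: 2S 1R; the island: 3S 3R)
7. 2 settlers and 1 raider → the island.  (the mainland: 0S 0R; the island: 5S 4R)

7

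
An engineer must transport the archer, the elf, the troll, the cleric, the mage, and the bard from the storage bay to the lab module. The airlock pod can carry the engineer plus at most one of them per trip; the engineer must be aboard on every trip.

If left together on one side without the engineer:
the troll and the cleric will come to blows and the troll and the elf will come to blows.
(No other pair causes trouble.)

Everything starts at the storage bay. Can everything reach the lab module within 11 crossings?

No

Counting alone: the engineer can take at most 1 across per trip to the lab module, so moving all 6 needs at least 6 loaded trips out, with a return between consecutive ones — at least 11 crossings.
The safety rule pushes this higher. Following every safe sequence of crossings, the most of the 6 that can be at the lab module as the airlock pod arrives there on crossing 11 is 5 — never all 6.
So the move cannot be finished within 11 crossings. (The shortest complete plan takes 13:)
1. Engineer goes to the lab module with the troll.  [the storage bay: the archer, the bard, the cleric, the elf, the mage | the lab module: the troll]
2. Engineer goes back to the storage bay alone.  [the storage bay: the archer, the bard, the cleric, the elf, the mage | the lab module: the troll]
3. Engineer goes to the lab module with the archer.  [the storage bay: the bard, the cleric, the elf, the mage | the lab module: the archer, the troll]
4. Engineer goes back to the storage bay alone.  [the storage bay: the bard, the cleric, the elf, the mage | the lab module: the archer, the troll]
5. Engineer goes to the lab module with the elf.  [the storage bay: the bard, the cleric, the mage | the lab module: the archer, the elf, the troll]
6. Engineer goes back to the storage bay with the troll.  [the storage bay: the bard, the cleric, the mage, the troll | the lab module: the archer, the elf]
7. Engineer goes to the lab module with the cleric.  [the storage bay: the bard, the mage, the troll | the lab module: the archer, the cleric, the elf]
8. Engineer goes back to the storage bay alone.  [the storage bay: the bard, the mage, the troll | the lab module: the archer, the cleric, the elf]
9. Engineer goes to the lab module with the mage.  [the storage bay: the bard, the troll | the lab module: the archer, the cleric, the elf, the mage]
10. Engineer goes back to the storage bay alone.  [the storage bay: the bard, the troll | the lab module: the archer, the cleric, the elf, the mage]
11. Engineer goes to the lab module with the bard.  [the storage bay: the troll | the lab module: the archer, the bard, the cleric, the elf, the mage]
12. Engineer goes back to the storage bay alone.  [the storage bay: the troll | the lab module: the archer, the bard, the cleric, the elf, the mage]
13. Engineer goes to the lab module with the troll.  [the storage bay: — | the lab module: the archer, the bard, the cleric, the elf, the mage, the troll]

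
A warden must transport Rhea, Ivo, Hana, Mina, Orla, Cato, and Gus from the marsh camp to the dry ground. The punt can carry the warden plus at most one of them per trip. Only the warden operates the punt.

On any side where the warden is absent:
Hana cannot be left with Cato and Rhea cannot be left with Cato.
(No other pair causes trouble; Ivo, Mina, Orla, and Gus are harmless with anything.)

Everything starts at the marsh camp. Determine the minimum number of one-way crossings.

15

Counting alone: the warden can take at most 1 across per trip to the dry ground, so moving all 7 needs at least 7 loaded trips out, with a return between consecutive ones — at least 13 crossings.
The safety rule pushes this higher. Following every safe sequence of crossings, the most of the 7 that can be at the dry ground as the punt arrives there on crossing 13 is 6 — never all 7.
So no plan with fewer than 15 crossings exists, and this one achieves 15:
1. Warden goes to the dry ground with Cato.
2. Warden goes back to the marsh camp alone.
3. Warden goes to the dry ground with Rhea.
4. Warden goes back to the marsh camp with Cato.
5. Warden goes to the dry ground with Hana.
6. Warden goes back to the marsh camp alone.
7. Warden goes to the dry ground with Ivo.
8. Warden goes back to the marsh camp alone.
9. Warden goes to the dry ground with Mina.
10. Warden goes back to the marsh camp alone.
11. Warden goes to the dry ground with Orla.
12. Warden goes back to the marsh camp alone.
13. Warden goes to the dry ground with Gus.
14. Warden goes back to the marsh camp alone.
15. Warden goes to the dry ground with Cato.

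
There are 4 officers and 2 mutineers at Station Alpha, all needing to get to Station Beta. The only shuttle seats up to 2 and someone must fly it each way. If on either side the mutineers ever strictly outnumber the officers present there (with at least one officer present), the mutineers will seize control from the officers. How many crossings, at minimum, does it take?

Counting alone: each trip to Station Beta takes at most 2 across and each return brings at least 1 back, so after t trips out (and t−1 returns) at most 2t − (t−1) of the 6 are across; that first reaches 6 at t = 5, so at least 9 crossings are needed.
The plan below uses exactly 9 crossings, so it is optimal:
1. 2 mutineers → Station Beta.  (Station Alpha: 4O 0M; Station Beta: 0O 2M)
2. 1 mutineer ← Station Alpha.  (Station Alpha: 4O 1M; Station Beta: 0O 1M)
3. 2 officers → Station Beta.  (Station Alpha: 2O 1M; Station Beta: 2O 1M)
4. 1 mutineer ← Station Alpha.  (Station Alpha: 2O 2M; Station Beta: 2O 0M)
5. 2 mutineers → Station Beta.  (Station Alpha: 2O 0M; Station Beta: 2O 2M)
6. 1 mutineer ← Station Alpha.  (Station Alpha: 2O 1M; Station Beta: 2O 1M)
7. 1 officer and 1 mutineer → Station Beta.  (Station Alpha: 1O 0M; Station Beta: 3O 2M)
8. 1 mutineer ← Station Alpha.  (Station Alpha: 1O 1M; Station Beta: 3O 1M)
9. 1 officer and 1 mutineer → Station Beta.  (Station Alpha: 0O 0M; Station Beta: 4O 2M)

9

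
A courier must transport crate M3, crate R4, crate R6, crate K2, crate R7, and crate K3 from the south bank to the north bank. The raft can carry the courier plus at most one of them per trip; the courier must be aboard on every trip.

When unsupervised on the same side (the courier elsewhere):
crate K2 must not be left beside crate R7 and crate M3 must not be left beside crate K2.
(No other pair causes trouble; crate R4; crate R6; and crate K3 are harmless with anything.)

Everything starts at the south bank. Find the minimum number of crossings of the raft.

Counting alone: the courier can take at most 1 across per trip to the north bank, so moving all 6 needs at least 6 loaded trips out, with a return between consecutive ones — at least 11 crossings.
The safety rule pushes this higher. Following every safe sequence of crossings, the most of the 6 that can be at the north bank as the raft arrives there on crossing 11 is 5 — never all 6.
So no plan with fewer than 13 crossings exists, and this one achieves 13:
1. Courier goes to the north bank with crate K2.
2. Courier goes back to the south bank alone.
3. Courier goes to the north bank with crate M3.
4. Courier goes back to the south bank with crate K2.
5. Courier goes to the north bank with crate R7.
6. Courier goes back to the south bank alone.
7. Courier goes to the north bank with crate R4.
8. Courier goes back to the south bank alone.
9. Courier goes to the north bank with crate R6.
10. Courier goes back to the south bank alone.
11. Courier goes to the north bank with crate K3.
12. Courier goes back to the south bank alone.
13. Courier goes to the north bank with crate K2.

13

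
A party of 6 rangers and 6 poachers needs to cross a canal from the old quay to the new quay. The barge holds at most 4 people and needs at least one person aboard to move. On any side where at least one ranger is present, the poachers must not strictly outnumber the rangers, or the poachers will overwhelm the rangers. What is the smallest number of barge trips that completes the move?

9

Counting alone: each trip to the new quay takes at most 4 across and each return brings at least 1 back, so after t trips out (and t−1 returns) at most 4t − (t−1) of the 12 are across; that first reaches 12 at t = 4, so at least 7 crossings are needed.
The safety rule pushes this higher. Following every safe sequence of crossings, the most of the 12 that can be at the new quay as the barge arrives there on crossing 7 is 11 — never all 12.
So no plan with fewer than 9 crossings exists, and this one achieves 9:
1. 2 poachers → the new quay.  (the old quay: 6R 4P; the new quay: 0R 2P)
2. 1 poacher ← the old quay.  (the old quay: 6R 5P; the new quay: 0R 1P)
3. 4 poachers → the new quay.  (the old quay: 6R 1P; the new quay: 0R 5P)
4. 1 poacher ← the old quay.  (the old quay: 6R 2P; the new quay: 0R 4P)
5. 4 rangers → the new quay.  (the old quay: 2R 2P; the new quay: 4R 4P)
6. 1 ranger and 1 poacher ← the old quay.  (the old quay: 3R 3P; the new quay: 3R 3P)
7. 2 rangers and 2 poachers → the new quay.  (the old quay: 1R 1P; the new quay: 5R 5P)
8. 1 ranger and 1 poacher ← the old quay.  (the old quay: 2R 2P; the new quay: 4R 4P)
9. 2 rangers and 2 poachers → the new quay.  (the old quay: 0R 0P; the new quay: 6R 6P)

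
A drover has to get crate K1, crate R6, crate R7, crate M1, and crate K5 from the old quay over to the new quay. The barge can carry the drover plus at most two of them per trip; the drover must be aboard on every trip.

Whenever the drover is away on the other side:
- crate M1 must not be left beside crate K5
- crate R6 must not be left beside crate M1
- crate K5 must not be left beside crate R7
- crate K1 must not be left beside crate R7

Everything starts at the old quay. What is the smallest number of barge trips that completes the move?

Counting alone: the drover can take at most 2 across per trip to the new quay, so moving all 5 needs at least 3 loaded trips out, with a return between consecutive ones — at least 5 crossings.
The safety rule pushes this higher. Following every safe sequence of crossings, the most of the 5 that can be at the new quay as the barge arrives there on crossing 5 is 4 — never all 5.
So no plan with fewer than 7 crossings exists, and this one achieves 7:
1. Drover goes to the new quay with crate M1 and crate R7.  [the old quay: crate K1, crate K5, crate R6 | the new quay: crate M1, crate R7]
2. Drover goes back to the old quay alone.  [the old quay: crate K1, crate K5, crate R6 | the new quay: crate M1, crate R7]
3. Drover goes to the new quay with crate K1.  [the old quay: crate K5, crate R6 | the new quay: crate K1, crate M1, crate R7]
4. Drover goes back to the old quay with crate R7.  [the old quay: crate K5, crate R6, crate R7 | the new quay: crate K1, crate M1]
5. Drover goes to the new quay with crate K5 and crate R6.  [the old quay: crate R7 | the new quay: crate K1, crate K5, crate M1, crate R6]
6. Drover goes back to the old quay with crate M1.  [the old quay: crate M1, crate R7 | the new quay: crate K1, crate K5, crate R6]
7. Drover goes to the new quay with crate M1 and crate R7.  [the old quay: — | the new quay: crate K1, crate K5, crate M1, crate R6, crate R7]

7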